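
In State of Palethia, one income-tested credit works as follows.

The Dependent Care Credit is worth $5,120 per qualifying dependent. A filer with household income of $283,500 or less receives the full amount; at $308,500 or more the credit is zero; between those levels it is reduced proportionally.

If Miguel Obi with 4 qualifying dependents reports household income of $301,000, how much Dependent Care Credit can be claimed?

$6,144

Dependent Care Credit: base = 4 × $5,120 = $20,480. $301,000 is $17,500 into a $25,000 phase-out range, leaving 7,500/25,000 of the credit: $20,480 × 7,500/25,000 = $6,144.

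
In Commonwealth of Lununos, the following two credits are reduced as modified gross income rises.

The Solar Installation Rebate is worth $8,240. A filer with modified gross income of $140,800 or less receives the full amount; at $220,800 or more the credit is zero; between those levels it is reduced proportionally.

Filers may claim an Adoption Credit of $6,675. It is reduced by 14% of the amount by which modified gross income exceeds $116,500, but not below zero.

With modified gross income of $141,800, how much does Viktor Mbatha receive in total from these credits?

Solar Installation Rebate: $141,800 is $1,000 into a $80,000 phase-out range, leaving 79,000/80,000 of the credit: $8,240 × 79,000/80,000 = $8,137.
Adoption Credit: 14% of the $25,300 excess over $116,500 is $3,542; credit = $6,675 − $3,542 = $3,133.
Total: $8,137 + $3,133 = $11,270.

$11,270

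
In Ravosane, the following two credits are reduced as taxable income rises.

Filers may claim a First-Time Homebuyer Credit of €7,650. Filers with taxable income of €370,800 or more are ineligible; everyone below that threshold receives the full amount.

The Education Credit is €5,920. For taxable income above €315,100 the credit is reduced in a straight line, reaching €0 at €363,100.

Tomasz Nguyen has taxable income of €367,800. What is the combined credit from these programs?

First-Time Homebuyer Credit: €367,800 is below the €370,800 cutoff, so the full €7,650 applies.
Education Credit: €367,800 is at or above €363,100, so the credit is €0.
Total: €7,650 + €0 = €7,650.

€7,650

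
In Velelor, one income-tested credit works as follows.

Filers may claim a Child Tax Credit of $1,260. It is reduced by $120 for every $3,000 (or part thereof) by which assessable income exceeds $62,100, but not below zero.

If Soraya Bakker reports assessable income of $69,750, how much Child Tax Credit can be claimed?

$900

Child Tax Credit: income exceeds $62,100 by $7,650, which is 3 full-or-partial $3,000 increments; reduction = 3 × $120 = $360, leaving $900.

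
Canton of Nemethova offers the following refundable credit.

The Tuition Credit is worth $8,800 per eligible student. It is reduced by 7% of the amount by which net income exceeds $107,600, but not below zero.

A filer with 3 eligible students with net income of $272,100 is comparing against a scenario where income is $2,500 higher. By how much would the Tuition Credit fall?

At $272,100 — base = 3 × $8,800 = $26,400. 7% of the $164,500 excess over $107,600 is $11,515; credit = $26,400 − $11,515 = $14,885.
At $274,600 — base = 3 × $8,800 = $26,400. 7% of the $167,000 excess over $107,600 is $11,690; credit = $26,400 − $11,690 = $14,710.
Lost: $14,885 − $14,710 = $175.

$175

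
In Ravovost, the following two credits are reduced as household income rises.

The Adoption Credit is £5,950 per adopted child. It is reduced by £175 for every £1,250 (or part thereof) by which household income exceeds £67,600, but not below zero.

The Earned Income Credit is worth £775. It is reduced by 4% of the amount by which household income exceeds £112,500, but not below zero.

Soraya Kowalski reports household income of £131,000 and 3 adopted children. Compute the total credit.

£8,960

Adoption Credit: base = 3 × £5,950 = £17,850. income exceeds £67,600 by £63,400, which is 51 full-or-partial £1,250 increments; reduction = 51 × £175 = £8,925, leaving £8,925.
Earned Income Credit: 4% of the £18,500 excess over £112,500 is £740; credit = £775 − £740 = £35.
Total: £8,925 + £35 = £8,960.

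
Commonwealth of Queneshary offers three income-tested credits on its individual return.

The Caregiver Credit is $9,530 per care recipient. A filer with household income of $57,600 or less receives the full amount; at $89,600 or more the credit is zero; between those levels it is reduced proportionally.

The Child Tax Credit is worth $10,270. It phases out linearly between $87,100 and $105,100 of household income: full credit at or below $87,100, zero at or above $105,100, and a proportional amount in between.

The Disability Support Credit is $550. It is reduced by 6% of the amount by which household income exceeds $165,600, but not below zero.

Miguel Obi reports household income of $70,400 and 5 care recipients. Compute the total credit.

$39,410

Caregiver Credit: base = 5 × $9,530 = $47,650. $70,400 is $12,800 into a $32,000 phase-out range, leaving 19,200/32,000 of the credit: $47,650 × 19,200/32,000 = $28,590.
Child Tax Credit: $70,400 is at or below the $87,100 threshold, so the full $10,270 applies.
Disability Support Credit: $70,400 is at or below the $165,600 threshold, so the full $550 applies.
Total: $28,590 + $10,270 + $550 = $39,410.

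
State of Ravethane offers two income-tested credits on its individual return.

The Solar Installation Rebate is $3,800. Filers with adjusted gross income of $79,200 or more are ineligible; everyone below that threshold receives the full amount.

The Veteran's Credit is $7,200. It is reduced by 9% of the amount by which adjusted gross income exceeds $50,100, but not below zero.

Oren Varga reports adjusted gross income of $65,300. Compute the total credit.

$9,632

Solar Installation Rebate: $65,300 is below the $79,200 cutoff, so the full $3,800 applies.
Veteran's Credit: 9% of the $15,200 excess over $50,100 is $1,368; credit = $7,200 − $1,368 = $5,832.
Total: $3,800 + $5,832 = $9,632.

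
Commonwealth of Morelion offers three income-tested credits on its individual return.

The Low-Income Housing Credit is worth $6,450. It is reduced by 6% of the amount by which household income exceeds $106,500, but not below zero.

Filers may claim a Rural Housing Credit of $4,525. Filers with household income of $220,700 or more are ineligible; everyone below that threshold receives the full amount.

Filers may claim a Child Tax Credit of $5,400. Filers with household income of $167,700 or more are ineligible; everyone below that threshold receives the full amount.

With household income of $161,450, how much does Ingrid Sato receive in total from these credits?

Low-Income Housing Credit: 6% of the $54,950 excess over $106,500 is $3,297; credit = $6,450 − $3,297 = $3,153.
Rural Housing Credit: $161,450 is below the $220,700 cutoff, so the full $4,525 applies.
Child Tax Credit: $161,450 is below the $167,700 cutoff, so the full $5,400 applies.
Total: $3,153 + $4,525 + $5,400 = $13,078.

$13,078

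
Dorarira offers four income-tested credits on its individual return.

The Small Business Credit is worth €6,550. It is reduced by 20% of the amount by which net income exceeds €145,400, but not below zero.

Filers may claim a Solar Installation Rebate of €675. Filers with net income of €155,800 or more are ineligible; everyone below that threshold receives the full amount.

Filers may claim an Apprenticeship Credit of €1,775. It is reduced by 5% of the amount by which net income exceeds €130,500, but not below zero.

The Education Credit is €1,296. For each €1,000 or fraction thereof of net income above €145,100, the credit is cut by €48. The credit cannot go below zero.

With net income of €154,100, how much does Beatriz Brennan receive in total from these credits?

€6,944

Small Business Credit: 20% of the €8,700 excess over €145,400 is €1,740; credit = €6,550 − €1,740 = €4,810.
Solar Installation Rebate: €154,100 is below the €155,800 cutoff, so the full €675 applies.
Apprenticeship Credit: 5% of the €23,600 excess over €130,500 is €1,180; credit = €1,775 − €1,180 = €595.
Education Credit: income exceeds €145,100 by €9,000, which is 9 full-or-partial €1,000 increments; reduction = 9 × €48 = €432, leaving €864.
Total: €4,810 + €675 + €595 + €864 = €6,944.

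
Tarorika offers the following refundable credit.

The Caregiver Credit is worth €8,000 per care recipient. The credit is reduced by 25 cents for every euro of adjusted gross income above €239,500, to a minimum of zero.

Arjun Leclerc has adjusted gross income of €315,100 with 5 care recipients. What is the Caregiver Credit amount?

Caregiver Credit: base = 5 × €8,000 = €40,000. 25% of the €75,600 excess over €239,500 is €18,900; credit = €40,000 − €18,900 = €21,100.

€21,100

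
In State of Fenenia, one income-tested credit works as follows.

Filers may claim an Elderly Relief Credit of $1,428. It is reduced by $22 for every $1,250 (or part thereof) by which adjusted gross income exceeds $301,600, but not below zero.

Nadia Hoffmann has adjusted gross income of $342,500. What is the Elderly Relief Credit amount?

$702

Elderly Relief Credit: income exceeds $301,600 by $40,900, which is 33 full-or-partial $1,250 increments; reduction = 33 × $22 = $726, leaving $702.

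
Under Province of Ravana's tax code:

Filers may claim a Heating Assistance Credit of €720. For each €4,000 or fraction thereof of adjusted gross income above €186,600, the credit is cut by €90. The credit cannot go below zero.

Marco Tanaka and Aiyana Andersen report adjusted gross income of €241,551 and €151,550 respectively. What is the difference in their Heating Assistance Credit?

Marco (€241,551): Heating Assistance Credit: income exceeds €186,600 by €54,951 → 14 increments × €90 = €1,260 ≥ base, so the credit is €0.
Aiyana (€151,550): Heating Assistance Credit: €151,550 is at or below the €186,600 threshold, so the full €720 applies.
Difference: |€0 − €720| = €720.

€720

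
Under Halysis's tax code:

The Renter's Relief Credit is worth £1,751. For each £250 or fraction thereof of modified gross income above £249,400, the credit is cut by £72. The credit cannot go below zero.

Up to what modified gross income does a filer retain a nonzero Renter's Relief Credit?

£255,400

After 24 increments the reduction is 24 × £72 = £1,728, leaving £23; one more increment wipes it out. Increment 24 ends at excess 24 × £250 = £6,000, so the highest qualifying income is £249,400 + £6,000 = £255,400.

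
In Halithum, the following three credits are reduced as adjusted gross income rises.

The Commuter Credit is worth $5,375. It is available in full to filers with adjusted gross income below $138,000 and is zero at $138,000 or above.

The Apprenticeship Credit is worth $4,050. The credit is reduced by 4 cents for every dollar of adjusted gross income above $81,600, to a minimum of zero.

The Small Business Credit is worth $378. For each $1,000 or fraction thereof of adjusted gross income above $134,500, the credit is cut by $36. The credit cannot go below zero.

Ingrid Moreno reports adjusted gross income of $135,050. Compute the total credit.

$7,629

Commuter Credit: $135,050 is below the $138,000 cutoff, so the full $5,375 applies.
Apprenticeship Credit: 4% of the $53,450 excess over $81,600 is $2,138; credit = $4,050 − $2,138 = $1,912.
Small Business Credit: income exceeds $134,500 by $550, which is 1 full-or-partial $1,000 increment; reduction = 1 × $36 = $36, leaving $342.
Total: $5,375 + $1,912 + $342 = $7,629.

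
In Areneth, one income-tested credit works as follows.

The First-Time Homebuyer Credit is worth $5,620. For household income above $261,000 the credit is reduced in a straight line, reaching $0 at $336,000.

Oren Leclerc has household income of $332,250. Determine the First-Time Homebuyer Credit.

First-Time Homebuyer Credit: $332,250 is $71,250 into a $75,000 phase-out range, leaving 3,750/75,000 of the credit: $5,620 × 3,750/75,000 = $281.

$281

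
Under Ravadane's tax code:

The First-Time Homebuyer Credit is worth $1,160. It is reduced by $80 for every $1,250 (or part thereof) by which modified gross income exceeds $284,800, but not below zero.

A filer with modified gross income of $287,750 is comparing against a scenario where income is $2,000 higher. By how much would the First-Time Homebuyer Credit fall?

At $287,750 — income exceeds $284,800 by $2,950, which is 3 full-or-partial $1,250 increments; reduction = 3 × $80 = $240, leaving $920.
At $289,750 — income exceeds $284,800 by $4,950, which is 4 full-or-partial $1,250 increments; reduction = 4 × $80 = $320, leaving $840.
Lost: $920 − $840 = $80.

$80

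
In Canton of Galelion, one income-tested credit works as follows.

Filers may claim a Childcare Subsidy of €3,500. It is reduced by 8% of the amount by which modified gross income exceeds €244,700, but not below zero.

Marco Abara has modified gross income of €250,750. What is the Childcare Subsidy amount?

€3,016

Childcare Subsidy: 8% of the €6,050 excess over €244,700 is €484; credit = €3,500 − €484 = €3,016.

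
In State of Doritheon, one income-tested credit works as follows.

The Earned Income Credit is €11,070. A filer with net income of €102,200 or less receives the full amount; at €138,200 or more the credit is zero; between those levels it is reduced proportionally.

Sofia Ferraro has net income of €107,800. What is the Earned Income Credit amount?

Earned Income Credit: €107,800 is €5,600 into a €36,000 phase-out range, leaving 30,400/36,000 of the credit: €11,070 × 30,400/36,000 = €9,348.

€9,348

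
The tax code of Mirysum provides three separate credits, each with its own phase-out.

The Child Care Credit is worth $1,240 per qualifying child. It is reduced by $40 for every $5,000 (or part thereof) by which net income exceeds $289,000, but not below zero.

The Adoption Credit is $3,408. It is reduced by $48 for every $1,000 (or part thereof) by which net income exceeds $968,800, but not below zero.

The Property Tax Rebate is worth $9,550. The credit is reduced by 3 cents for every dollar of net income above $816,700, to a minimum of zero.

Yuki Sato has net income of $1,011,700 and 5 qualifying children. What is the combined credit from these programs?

$5,444

Child Care Credit: base = 5 × $1,240 = $6,200. income exceeds $289,000 by $722,700, which is 145 full-or-partial $5,000 increments; reduction = 145 × $40 = $5,800, leaving $400.
Adoption Credit: income exceeds $968,800 by $42,900, which is 43 full-or-partial $1,000 increments; reduction = 43 × $48 = $2,064, leaving $1,344.
Property Tax Rebate: 3% of the $195,000 excess over $816,700 is $5,850; credit = $9,550 − $5,850 = $3,700.
Total: $400 + $1,344 + $3,700 = $5,444.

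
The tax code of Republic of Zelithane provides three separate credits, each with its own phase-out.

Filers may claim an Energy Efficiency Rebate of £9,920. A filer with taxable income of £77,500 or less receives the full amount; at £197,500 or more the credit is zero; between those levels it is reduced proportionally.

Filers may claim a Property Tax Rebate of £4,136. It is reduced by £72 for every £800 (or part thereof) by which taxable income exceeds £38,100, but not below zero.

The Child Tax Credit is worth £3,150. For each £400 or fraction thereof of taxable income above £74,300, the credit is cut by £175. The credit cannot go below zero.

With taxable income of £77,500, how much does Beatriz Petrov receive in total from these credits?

Energy Efficiency Rebate: £77,500 is at or below the £77,500 threshold, so the full £9,920 applies.
Property Tax Rebate: income exceeds £38,100 by £39,400, which is 50 full-or-partial £800 increments; reduction = 50 × £72 = £3,600, leaving £536.
Child Tax Credit: income exceeds £74,300 by £3,200, which is 8 full-or-partial £400 increments; reduction = 8 × £175 = £1,400, leaving £1,750.
Total: £9,920 + £536 + £1,750 = £12,206.

£12,206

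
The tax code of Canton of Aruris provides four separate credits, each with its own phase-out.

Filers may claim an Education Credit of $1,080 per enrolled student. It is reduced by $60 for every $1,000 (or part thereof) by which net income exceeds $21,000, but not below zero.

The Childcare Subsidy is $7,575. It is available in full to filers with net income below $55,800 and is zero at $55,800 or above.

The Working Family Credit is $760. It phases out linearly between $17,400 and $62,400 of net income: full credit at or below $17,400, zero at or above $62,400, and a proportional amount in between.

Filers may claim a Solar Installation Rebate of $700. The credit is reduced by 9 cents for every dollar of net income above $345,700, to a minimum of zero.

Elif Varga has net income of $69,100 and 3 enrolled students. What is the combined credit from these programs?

$1,000

Education Credit: base = 3 × $1,080 = $3,240. income exceeds $21,000 by $48,100, which is 49 full-or-partial $1,000 increments; reduction = 49 × $60 = $2,940, leaving $300.
Childcare Subsidy: $69,100 meets or exceeds the $55,800 cutoff, so the credit is $0.
Working Family Credit: $69,100 is at or above $62,400, so the credit is $0.
Solar Installation Rebate: $69,100 is at or below the $345,700 threshold, so the full $700 applies.
Total: $300 + $0 + $0 + $700 = $1,000.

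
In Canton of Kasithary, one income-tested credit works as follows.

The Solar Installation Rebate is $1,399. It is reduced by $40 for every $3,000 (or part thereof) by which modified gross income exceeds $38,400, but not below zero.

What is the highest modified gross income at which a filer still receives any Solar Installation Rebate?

$140,400

After 34 increments the reduction is 34 × $40 = $1,360, leaving $39; one more increment wipes it out. Increment 34 ends at excess 34 × $3,000 = $102,000, so the highest qualifying income is $38,400 + $102,000 = $140,400.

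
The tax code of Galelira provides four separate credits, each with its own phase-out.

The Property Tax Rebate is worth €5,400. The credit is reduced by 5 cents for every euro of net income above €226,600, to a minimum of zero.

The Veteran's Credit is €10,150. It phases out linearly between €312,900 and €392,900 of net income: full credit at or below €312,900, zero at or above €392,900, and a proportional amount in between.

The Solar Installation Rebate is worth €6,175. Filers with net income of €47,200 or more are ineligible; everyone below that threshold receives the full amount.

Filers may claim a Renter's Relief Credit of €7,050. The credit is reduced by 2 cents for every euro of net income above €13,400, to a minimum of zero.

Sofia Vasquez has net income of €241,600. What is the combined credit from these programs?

Property Tax Rebate: 5% of the €15,000 excess over €226,600 is €750; credit = €5,400 − €750 = €4,650.
Veteran's Credit: €241,600 is at or below the €312,900 threshold, so the full €10,150 applies.
Solar Installation Rebate: €241,600 meets or exceeds the €47,200 cutoff, so the credit is €0.
Renter's Relief Credit: 2% of the €228,200 excess over €13,400 is €4,564; credit = €7,050 − €4,564 = €2,486.
Total: €4,650 + €10,150 + €0 + €2,486 = €17,286.

€17,286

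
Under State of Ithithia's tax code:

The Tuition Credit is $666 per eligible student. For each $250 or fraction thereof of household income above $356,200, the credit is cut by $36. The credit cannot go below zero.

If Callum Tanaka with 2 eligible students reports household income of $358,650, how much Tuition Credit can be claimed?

Tuition Credit: base = 2 × $666 = $1,332. income exceeds $356,200 by $2,450, which is 10 full-or-partial $250 increments; reduction = 10 × $36 = $360, leaving $972.

$972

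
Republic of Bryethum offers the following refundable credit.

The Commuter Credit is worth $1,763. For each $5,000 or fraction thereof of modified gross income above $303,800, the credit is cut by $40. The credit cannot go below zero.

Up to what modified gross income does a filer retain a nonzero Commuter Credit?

$523,800

After 44 increments the reduction is 44 × $40 = $1,760, leaving $3; one more increment wipes it out. Increment 44 ends at excess 44 × $5,000 = $220,000, so the highest qualifying income is $303,800 + $220,000 = $523,800.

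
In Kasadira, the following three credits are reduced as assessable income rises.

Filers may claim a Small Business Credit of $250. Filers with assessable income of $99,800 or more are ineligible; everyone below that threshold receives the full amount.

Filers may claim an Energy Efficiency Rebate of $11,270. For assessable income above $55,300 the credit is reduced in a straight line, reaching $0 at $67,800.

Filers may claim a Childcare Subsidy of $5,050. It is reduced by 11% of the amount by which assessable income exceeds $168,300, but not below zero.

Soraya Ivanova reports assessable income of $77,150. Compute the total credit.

Small Business Credit: $77,150 is below the $99,800 cutoff, so the full $250 applies.
Energy Efficiency Rebate: $77,150 is at or above $67,800, so the credit is $0.
Childcare Subsidy: $77,150 is at or below the $168,300 threshold, so the full $5,050 applies.
Total: $250 + $0 + $5,050 = $5,300.

$5,300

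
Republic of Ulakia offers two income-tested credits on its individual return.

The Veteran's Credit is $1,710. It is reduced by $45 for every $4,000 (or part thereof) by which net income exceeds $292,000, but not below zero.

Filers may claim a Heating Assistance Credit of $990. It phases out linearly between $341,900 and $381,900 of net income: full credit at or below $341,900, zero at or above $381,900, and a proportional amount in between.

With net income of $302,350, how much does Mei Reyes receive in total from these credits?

$2,565

Veteran's Credit: income exceeds $292,000 by $10,350, which is 3 full-or-partial $4,000 increments; reduction = 3 × $45 = $135, leaving $1,575.
Heating Assistance Credit: $302,350 is at or below the $341,900 threshold, so the full $990 applies.
Total: $1,575 + $990 = $2,565.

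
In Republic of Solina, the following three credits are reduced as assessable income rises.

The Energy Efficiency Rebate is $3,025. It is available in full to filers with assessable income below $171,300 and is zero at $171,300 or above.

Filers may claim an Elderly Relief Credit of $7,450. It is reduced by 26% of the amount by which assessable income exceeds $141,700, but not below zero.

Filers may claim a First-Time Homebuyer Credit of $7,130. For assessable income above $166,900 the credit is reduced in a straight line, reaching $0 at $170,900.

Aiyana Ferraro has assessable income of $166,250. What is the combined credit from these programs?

$11,222

Energy Efficiency Rebate: $166,250 is below the $171,300 cutoff, so the full $3,025 applies.
Elderly Relief Credit: 26% of the $24,550 excess over $141,700 is $6,383; credit = $7,450 − $6,383 = $1,067.
First-Time Homebuyer Credit: $166,250 is at or below the $166,900 threshold, so the full $7,130 applies.
Total: $3,025 + $1,067 + $7,130 = $11,222.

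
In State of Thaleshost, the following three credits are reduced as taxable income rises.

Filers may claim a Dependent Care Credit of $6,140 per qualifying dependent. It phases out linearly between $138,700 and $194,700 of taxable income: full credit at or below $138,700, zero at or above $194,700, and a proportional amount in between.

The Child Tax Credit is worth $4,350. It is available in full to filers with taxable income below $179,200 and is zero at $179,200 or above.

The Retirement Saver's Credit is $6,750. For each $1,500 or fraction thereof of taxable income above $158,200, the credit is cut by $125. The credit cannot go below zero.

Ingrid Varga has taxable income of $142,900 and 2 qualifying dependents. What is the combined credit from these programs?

$22,459

Dependent Care Credit: base = 2 × $6,140 = $12,280. $142,900 is $4,200 into a $56,000 phase-out range, leaving 51,800/56,000 of the credit: $12,280 × 51,800/56,000 = $11,359.
Child Tax Credit: $142,900 is below the $179,200 cutoff, so the full $4,350 applies.
Retirement Saver's Credit: $142,900 is at or below the $158,200 threshold, so the full $6,750 applies.
Total: $11,359 + $4,350 + $6,750 = $22,459.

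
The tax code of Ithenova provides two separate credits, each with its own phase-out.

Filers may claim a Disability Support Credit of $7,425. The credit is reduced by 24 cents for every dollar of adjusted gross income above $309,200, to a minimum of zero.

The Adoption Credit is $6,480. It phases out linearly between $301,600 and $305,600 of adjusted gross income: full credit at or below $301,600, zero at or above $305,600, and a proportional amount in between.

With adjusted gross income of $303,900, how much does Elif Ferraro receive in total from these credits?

$10,179

Disability Support Credit: $303,900 is at or below the $309,200 threshold, so the full $7,425 applies.
Adoption Credit: $303,900 is $2,300 into a $4,000 phase-out range, leaving 1,700/4,000 of the credit: $6,480 × 1,700/4,000 = $2,754.
Total: $7,425 + $2,754 = $10,179.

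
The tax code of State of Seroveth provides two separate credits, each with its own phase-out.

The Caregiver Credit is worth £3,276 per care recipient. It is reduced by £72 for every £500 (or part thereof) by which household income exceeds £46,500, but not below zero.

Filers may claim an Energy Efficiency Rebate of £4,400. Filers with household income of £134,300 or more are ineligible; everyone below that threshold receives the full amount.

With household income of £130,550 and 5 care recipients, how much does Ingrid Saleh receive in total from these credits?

Caregiver Credit: base = 5 × £3,276 = £16,380. income exceeds £46,500 by £84,050, which is 169 full-or-partial £500 increments; reduction = 169 × £72 = £12,168, leaving £4,212.
Energy Efficiency Rebate: £130,550 is below the £134,300 cutoff, so the full £4,400 applies.
Total: £4,212 + £4,400 = £8,612.

£8,612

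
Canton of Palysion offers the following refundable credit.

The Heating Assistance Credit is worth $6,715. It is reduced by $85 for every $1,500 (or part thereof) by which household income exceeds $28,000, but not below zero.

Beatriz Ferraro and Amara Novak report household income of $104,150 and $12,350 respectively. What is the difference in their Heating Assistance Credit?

Beatriz ($104,150): Heating Assistance Credit: income exceeds $28,000 by $76,150, which is 51 full-or-partial $1,500 increments; reduction = 51 × $85 = $4,335, leaving $2,380.
Amara ($12,350): Heating Assistance Credit: $12,350 is at or below the $28,000 threshold, so the full $6,715 applies.
Difference: |$2,380 − $6,715| = $4,335.

$4,335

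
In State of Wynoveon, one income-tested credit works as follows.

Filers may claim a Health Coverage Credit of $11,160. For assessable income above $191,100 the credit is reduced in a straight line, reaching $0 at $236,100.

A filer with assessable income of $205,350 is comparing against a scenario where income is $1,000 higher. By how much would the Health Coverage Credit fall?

$248

At $205,350 — $205,350 is $14,250 into a $45,000 phase-out range, leaving 30,750/45,000 of the credit: $11,160 × 30,750/45,000 = $7,626.
At $206,350 — $206,350 is $15,250 into a $45,000 phase-out range, leaving 29,750/45,000 of the credit: $11,160 × 29,750/45,000 = $7,378.
Lost: $7,626 − $7,378 = $248.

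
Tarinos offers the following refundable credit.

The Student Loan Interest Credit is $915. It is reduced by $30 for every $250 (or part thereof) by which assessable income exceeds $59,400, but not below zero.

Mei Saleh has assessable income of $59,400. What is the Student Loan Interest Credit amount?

$915

Student Loan Interest Credit: $59,400 is at or below the $59,400 threshold, so the full $915 applies.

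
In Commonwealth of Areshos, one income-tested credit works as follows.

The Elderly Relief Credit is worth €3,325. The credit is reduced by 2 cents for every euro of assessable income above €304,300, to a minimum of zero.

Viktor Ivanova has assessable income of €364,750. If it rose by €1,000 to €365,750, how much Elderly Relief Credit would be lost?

€20

At €364,750 — 2% of the €60,450 excess over €304,300 is €1,209; credit = €3,325 − €1,209 = €2,116.
At €365,750 — 2% of the €61,450 excess over €304,300 is €1,229; credit = €3,325 − €1,229 = €2,096.
Lost: €2,116 − €2,096 = €20.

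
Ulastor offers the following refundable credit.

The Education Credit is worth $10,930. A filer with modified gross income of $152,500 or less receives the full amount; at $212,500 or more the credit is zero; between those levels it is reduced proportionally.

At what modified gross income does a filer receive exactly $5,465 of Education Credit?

$5,465 is 5,465/10,930 of the full $10,930, so 5,465/10,930 of the $60,000 range has been used: income = $152,500 + $60,000 × 5,465/10,930 = $182,500.

$182,500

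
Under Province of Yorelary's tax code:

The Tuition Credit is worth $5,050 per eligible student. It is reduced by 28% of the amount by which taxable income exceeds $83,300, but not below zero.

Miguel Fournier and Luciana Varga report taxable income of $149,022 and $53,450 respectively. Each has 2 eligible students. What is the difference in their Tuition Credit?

$10,100

Miguel ($149,022): Tuition Credit: base = 2 × $5,050 = $10,100. 28% of the $65,722 excess over $83,300 is $18,402.16 ≥ base, so the credit is $0.
Luciana ($53,450): Tuition Credit: base = 2 × $5,050 = $10,100. $53,450 is at or below the $83,300 threshold, so the full $10,100 applies.
Difference: |$0 − $10,100| = $10,100.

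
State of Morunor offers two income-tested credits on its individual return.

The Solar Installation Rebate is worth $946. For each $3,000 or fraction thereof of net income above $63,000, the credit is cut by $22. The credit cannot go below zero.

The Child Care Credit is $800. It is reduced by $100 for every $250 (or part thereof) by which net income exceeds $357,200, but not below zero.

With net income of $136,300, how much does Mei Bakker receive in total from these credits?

$1,196

Solar Installation Rebate: income exceeds $63,000 by $73,300, which is 25 full-or-partial $3,000 increments; reduction = 25 × $22 = $550, leaving $396.
Child Care Credit: $136,300 is at or below the $357,200 threshold, so the full $800 applies.
Total: $396 + $800 = $1,196.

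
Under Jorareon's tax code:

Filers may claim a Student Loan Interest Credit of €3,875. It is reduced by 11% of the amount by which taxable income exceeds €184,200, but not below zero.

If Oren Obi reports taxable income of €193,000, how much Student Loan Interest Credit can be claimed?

Student Loan Interest Credit: 11% of the €8,800 excess over €184,200 is €968; credit = €3,875 − €968 = €2,907.

€2,907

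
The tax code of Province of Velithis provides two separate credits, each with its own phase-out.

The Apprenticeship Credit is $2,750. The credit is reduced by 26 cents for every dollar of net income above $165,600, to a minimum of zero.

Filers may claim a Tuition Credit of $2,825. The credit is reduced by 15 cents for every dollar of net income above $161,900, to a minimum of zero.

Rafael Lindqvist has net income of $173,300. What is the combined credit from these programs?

Apprenticeship Credit: 26% of the $7,700 excess over $165,600 is $2,002; credit = $2,750 − $2,002 = $748.
Tuition Credit: 15% of the $11,400 excess over $161,900 is $1,710; credit = $2,825 − $1,710 = $1,115.
Total: $748 + $1,115 = $1,863.

$1,863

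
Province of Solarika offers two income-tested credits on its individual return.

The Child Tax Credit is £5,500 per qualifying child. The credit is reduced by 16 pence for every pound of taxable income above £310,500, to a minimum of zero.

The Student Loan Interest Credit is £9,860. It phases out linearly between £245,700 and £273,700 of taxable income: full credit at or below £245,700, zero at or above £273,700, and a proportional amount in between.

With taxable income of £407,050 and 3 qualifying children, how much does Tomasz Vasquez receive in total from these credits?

Child Tax Credit: base = 3 × £5,500 = £16,500. 16% of the £96,550 excess over £310,500 is £15,448; credit = £16,500 − £15,448 = £1,052.
Student Loan Interest Credit: £407,050 is at or above £273,700, so the credit is £0.
Total: £1,052 + £0 = £1,052.

£1,052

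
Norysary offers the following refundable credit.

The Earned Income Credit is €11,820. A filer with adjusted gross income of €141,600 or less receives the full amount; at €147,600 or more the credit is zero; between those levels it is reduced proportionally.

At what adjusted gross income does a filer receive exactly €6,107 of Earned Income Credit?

€6,107 is 6,107/11,820 of the full €11,820, so 5,713/11,820 of the €6,000 range has been used: income = €141,600 + €6,000 × 5,713/11,820 = €144,500.

€144,500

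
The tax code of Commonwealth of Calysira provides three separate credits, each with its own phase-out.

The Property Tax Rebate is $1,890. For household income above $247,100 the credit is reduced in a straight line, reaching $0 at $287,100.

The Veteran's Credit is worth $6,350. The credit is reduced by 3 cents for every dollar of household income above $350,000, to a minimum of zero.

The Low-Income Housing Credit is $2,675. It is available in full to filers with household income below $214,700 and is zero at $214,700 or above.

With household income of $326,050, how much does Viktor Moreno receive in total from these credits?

Property Tax Rebate: $326,050 is at or above $287,100, so the credit is $0.
Veteran's Credit: $326,050 is at or below the $350,000 threshold, so the full $6,350 applies.
Low-Income Housing Credit: $326,050 meets or exceeds the $214,700 cutoff, so the credit is $0.
Total: $0 + $6,350 + $0 = $6,350.

$6,350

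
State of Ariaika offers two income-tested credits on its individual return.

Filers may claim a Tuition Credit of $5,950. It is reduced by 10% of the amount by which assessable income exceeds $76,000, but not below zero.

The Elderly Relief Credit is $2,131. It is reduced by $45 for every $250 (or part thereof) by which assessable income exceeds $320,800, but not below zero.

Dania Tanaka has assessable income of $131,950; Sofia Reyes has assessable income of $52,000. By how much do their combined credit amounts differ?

$5,595

Dania ($131,950): Tuition Credit: 10% of the $55,950 excess over $76,000 is $5,595; credit = $5,950 − $5,595 = $355. Elderly Relief Credit: $131,950 is at or below the $320,800 threshold, so the full $2,131 applies. total $355 + $2,131 = $2,486
Sofia ($52,000): Tuition Credit: $52,000 is at or below the $76,000 threshold, so the full $5,950 applies. Elderly Relief Credit: $52,000 is at or below the $320,800 threshold, so the full $2,131 applies. total $5,950 + $2,131 = $8,081
Difference: |$2,486 − $8,081| = $5,595.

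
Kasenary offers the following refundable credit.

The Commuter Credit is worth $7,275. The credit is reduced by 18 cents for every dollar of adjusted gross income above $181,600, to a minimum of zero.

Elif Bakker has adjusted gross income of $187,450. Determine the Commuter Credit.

$6,222

Commuter Credit: 18% of the $5,850 excess over $181,600 is $1,053; credit = $7,275 − $1,053 = $6,222.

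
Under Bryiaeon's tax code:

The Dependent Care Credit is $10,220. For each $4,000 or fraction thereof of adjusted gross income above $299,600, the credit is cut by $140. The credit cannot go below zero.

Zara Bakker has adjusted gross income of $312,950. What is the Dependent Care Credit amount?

$9,660

Dependent Care Credit: income exceeds $299,600 by $13,350, which is 4 full-or-partial $4,000 increments; reduction = 4 × $140 = $560, leaving $9,660.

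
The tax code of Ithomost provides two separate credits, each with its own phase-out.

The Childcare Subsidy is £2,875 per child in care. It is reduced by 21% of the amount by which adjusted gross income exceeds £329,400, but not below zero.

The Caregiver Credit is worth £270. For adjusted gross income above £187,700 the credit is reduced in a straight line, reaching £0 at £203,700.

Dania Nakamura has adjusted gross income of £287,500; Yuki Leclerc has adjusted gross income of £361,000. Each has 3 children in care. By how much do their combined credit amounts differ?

Dania (£287,500): Childcare Subsidy: base = 3 × £2,875 = £8,625. £287,500 is at or below the £329,400 threshold, so the full £8,625 applies. Caregiver Credit: £287,500 is at or above £203,700, so the credit is £0. total £8,625 + £0 = £8,625
Yuki (£361,000): Childcare Subsidy: base = 3 × £2,875 = £8,625. 21% of the £31,600 excess over £329,400 is £6,636; credit = £8,625 − £6,636 = £1,989. Caregiver Credit: £361,000 is at or above £203,700, so the credit is £0. total £1,989 + £0 = £1,989
Difference: |£8,625 − £1,989| = £6,636.

£6,636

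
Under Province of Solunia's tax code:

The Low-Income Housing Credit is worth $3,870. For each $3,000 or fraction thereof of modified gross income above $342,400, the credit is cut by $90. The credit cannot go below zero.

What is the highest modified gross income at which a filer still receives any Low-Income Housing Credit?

$468,400

After 42 increments the reduction is 42 × $90 = $3,780, leaving $90; one more increment wipes it out. Increment 42 ends at excess 42 × $3,000 = $126,000, so the highest qualifying income is $342,400 + $126,000 = $468,400.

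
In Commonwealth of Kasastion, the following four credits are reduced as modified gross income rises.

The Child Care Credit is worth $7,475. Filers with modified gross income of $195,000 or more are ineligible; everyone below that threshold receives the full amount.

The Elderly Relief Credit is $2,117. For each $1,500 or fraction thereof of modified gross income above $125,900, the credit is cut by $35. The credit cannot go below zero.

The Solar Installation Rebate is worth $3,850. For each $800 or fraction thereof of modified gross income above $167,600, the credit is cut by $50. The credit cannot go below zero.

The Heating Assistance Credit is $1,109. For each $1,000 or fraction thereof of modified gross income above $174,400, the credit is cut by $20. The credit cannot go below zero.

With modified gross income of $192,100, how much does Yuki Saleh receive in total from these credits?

$11,066

Child Care Credit: $192,100 is below the $195,000 cutoff, so the full $7,475 applies.
Elderly Relief Credit: income exceeds $125,900 by $66,200, which is 45 full-or-partial $1,500 increments; reduction = 45 × $35 = $1,575, leaving $542.
Solar Installation Rebate: income exceeds $167,600 by $24,500, which is 31 full-or-partial $800 increments; reduction = 31 × $50 = $1,550, leaving $2,300.
Heating Assistance Credit: income exceeds $174,400 by $17,700, which is 18 full-or-partial $1,000 increments; reduction = 18 × $20 = $360, leaving $749.
Total: $7,475 + $542 + $2,300 + $749 = $11,066.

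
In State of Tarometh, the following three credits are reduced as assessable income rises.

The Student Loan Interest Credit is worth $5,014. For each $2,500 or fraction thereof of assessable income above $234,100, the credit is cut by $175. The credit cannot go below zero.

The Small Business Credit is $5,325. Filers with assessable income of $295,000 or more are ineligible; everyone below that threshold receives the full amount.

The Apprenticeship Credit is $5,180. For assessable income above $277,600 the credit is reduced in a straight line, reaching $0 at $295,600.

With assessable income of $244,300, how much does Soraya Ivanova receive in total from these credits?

$14,644

Student Loan Interest Credit: income exceeds $234,100 by $10,200, which is 5 full-or-partial $2,500 increments; reduction = 5 × $175 = $875, leaving $4,139.
Small Business Credit: $244,300 is below the $295,000 cutoff, so the full $5,325 applies.
Apprenticeship Credit: $244,300 is at or below the $277,600 threshold, so the full $5,180 applies.
Total: $4,139 + $5,325 + $5,180 = $14,644.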